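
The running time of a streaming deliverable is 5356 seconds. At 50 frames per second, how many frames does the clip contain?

267800 frames

Frames = 5356 × 50 = 267800.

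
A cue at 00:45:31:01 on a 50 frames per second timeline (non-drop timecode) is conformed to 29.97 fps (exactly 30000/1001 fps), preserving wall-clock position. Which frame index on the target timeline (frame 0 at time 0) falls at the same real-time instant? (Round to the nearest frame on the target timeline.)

frame 81849

Source frame index: (0×3600 + 45×60 + 31) × 50 + 1 = 136551.
Real time: 136551 / (50) = 136551/50 s.
Target frame: (136551/50) × (30000/1001) = 81930600/1001 ≈ 81848.751 → 81849.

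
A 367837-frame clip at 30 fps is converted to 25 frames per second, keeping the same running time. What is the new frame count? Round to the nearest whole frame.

306531 frames

Frames at target rate = 367837 × (25) / (30) = 1839185/6 ≈ 306530.833.
Nearest whole frame: 306531.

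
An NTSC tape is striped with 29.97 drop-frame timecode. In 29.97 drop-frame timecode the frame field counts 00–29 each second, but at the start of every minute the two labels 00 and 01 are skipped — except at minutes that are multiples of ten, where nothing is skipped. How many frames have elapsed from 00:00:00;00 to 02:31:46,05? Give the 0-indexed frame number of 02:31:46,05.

Complete 10-minute blocks: 15, each 17982 frames → 269730.
Remaining 1 whole minute in the current block: 1800 + 0 × 1798 = 1800 frames.
Within the current minute: 46 × 30 + 5 − 2 = 1383 (labels ;00/;01 skipped at this minute). Total = 269730 + 1800 + 1383 = 272913.

272913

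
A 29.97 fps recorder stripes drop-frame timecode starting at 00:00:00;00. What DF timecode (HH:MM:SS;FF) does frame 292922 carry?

02:42:53;24

Ten DF minutes hold 17982 frames, so frame 292922 lies in block 16 (frames 287712–305693) with 5210 frames into that block.
The block's first minute is 1800 frames and the rest 1798 each; 5210 frames reaches minute 2, so 16 × 18 + 2 × 2 = 292 labels have been skipped so far.
Adding those back, label number 292922 + 292 = 293214 at 30 labels/s is 9773 s + 24 f = 2 h 42 min 53 s frame 24, i.e. 02:42:53;24.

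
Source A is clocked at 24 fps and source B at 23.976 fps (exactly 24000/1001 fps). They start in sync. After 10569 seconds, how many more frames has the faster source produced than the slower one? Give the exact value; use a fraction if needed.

A emits 24 × 10569 = 253656 frames; B emits 24000/1001 × 10569 = 19512000/77.
Difference = 19512/77 frames (≈ 253.4026); B is behind A.

19512/77 frames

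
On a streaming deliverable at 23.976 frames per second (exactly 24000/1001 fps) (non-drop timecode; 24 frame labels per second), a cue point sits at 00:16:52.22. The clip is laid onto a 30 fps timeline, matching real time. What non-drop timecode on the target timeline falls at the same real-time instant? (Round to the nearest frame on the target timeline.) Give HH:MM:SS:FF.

Source frame index: (0×3600 + 16×60 + 52) × 24 + 22 = 24310.
Real time: 24310 / (24000/1001) = 2433431/2400 s.
Target frame: (2433431/2400) × (30) = 2433431/80 ≈ 30417.888 → 30418.
At 30 labels/s: frame 30418 → 00:16:53:28.

00:16:53:28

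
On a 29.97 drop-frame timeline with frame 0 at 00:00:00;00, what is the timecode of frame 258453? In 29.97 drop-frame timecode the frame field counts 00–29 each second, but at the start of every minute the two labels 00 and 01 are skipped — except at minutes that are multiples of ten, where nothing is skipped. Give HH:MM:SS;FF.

02:23:43;21

Each 10-minute DF block holds 10 × 60 × 30 − 9 × 2 = 17982 frames. 258453 ÷ 17982 → 14 full blocks, remainder 6705.
Within the partial block the first minute is 1800 frames and each further minute 1798, so 3 further minute boundaries passed. Total skipped labels = 18 × 14 + 2 × 3 = 258.
Non-drop label index = 258453 + 258 = 258711; at 30 labels/s that is 02:23:43:21, i.e. DF 02:23:43;21.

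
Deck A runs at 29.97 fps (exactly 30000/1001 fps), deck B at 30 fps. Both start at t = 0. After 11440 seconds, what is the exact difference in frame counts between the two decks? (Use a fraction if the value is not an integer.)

A emits 30000/1001 × 11440 = 2400000/7 frames; B emits 30 × 11440 = 343200.
Difference = 2400/7 frames (≈ 342.8571); B is ahead of A.

2400/7 frames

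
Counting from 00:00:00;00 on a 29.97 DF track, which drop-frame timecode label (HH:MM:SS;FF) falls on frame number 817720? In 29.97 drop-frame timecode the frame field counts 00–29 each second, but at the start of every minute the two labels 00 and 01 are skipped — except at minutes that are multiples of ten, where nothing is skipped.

Each 10-minute DF block holds 10 × 60 × 30 − 9 × 2 = 17982 frames. 817720 ÷ 17982 → 45 full blocks, remainder 8530.
Within the partial block the first minute is 1800 frames and each further minute 1798, so 4 further minute boundaries passed. Total skipped labels = 18 × 45 + 2 × 4 = 818.
Non-drop label index = 817720 + 818 = 818538; at 30 labels/s that is 07:34:44:18, i.e. DF 07:34:44;18.

07:34:44;18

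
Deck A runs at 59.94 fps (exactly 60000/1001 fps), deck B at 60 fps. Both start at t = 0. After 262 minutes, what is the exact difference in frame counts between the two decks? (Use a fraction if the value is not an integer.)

943200/1001 frames

262 min = 15720 s.
A emits 60000/1001 × 15720 = 943200000/1001 frames; B emits 60 × 15720 = 943200.
Difference = 943200/1001 frames (≈ 942.2577); B is ahead of A.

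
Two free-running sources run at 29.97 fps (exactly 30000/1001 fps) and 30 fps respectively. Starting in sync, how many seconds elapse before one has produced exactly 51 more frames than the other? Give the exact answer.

1701.7 seconds

The gap grows by |30 − 30000/1001| = 30/1001 frames per second.
Time for a 51-frame gap: 51 ÷ (30/1001) = 1701.7 s.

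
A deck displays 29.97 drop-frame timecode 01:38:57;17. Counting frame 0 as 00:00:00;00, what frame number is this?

177949

Complete 10-minute blocks: 9, each 17982 frames → 161838.
Remaining 8 whole minutes in the current block: 1800 + 7 × 1798 = 14386 frames.
Within the current minute: 57 × 30 + 17 − 2 = 1725 (labels ;00/;01 skipped at this minute). Total = 161838 + 14386 + 1725 = 177949.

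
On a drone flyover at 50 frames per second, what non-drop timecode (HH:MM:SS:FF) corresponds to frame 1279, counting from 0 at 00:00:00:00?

00:00:25:29

1279 ÷ 50 = 25 full seconds, remainder 29 frames.
25 s = 0 h 0 min 25 s.
Timecode: 00:00:25:29.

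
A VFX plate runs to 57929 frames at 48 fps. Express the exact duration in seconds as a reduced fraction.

Running time = 57929 ÷ (48) = 57929 × 1/48 = 57929/48 s.

57929/48 seconds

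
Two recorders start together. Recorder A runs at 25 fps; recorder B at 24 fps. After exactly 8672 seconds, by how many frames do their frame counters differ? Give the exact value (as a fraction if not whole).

8672 frames

A emits 25 × 8672 = 216800 frames; B emits 24 × 8672 = 208128.
Difference = 8672 frames; B is behind A.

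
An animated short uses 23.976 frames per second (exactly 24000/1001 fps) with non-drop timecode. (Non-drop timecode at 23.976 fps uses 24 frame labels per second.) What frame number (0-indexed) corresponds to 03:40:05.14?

frame 316934

Total seconds to the label: (3 × 3600 + 40 × 60 + 5) = 13205.
Frame index = 13205 × 24 + 14 = 316934.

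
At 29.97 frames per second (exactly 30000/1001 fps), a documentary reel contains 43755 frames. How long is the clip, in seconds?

Running time = 43755 / (30000/1001) = 1459.9585 s.

1459.9585 seconds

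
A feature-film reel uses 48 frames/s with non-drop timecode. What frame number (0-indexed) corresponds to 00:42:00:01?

Total seconds to the label: (0 × 3600 + 42 × 60 + 0) = 2520.
Frame index = 2520 × 48 + 1 = 120961.

120961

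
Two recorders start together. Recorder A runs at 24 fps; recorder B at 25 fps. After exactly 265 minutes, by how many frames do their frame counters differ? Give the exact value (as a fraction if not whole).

15900 frames

265 min = 15900 s.
A emits 24 × 15900 = 381600 frames; B emits 25 × 15900 = 397500.
Difference = 15900 frames; B is ahead of A.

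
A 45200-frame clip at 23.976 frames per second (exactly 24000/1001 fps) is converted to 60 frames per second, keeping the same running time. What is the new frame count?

Target frames = source frames × (target rate / source rate) = 45200 × (60)/(24000/1001) = 45200 × 1001/400 = 113113.

113113 frames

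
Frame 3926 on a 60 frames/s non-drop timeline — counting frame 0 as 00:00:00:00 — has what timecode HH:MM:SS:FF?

3926 ÷ 60 = 65 full seconds, remainder 26 frames.
65 s = 0 h 1 min 5 s.
Timecode: 00:01:05:26.

00:01:05:26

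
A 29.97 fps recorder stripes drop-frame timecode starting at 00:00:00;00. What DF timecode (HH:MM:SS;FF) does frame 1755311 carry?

16:16:08;29

Ten DF minutes hold 17982 frames, so frame 1755311 lies in block 97 (frames 1744254–1762235) with 11057 frames into that block.
The block's first minute is 1800 frames and the rest 1798 each; 11057 frames reaches minute 6, so 97 × 18 + 6 × 2 = 1758 labels have been skipped so far.
Adding those back, label number 1755311 + 1758 = 1757069 at 30 labels/s is 58568 s + 29 f = 16 h 16 min 8 s frame 29, i.e. 16:16:08;29.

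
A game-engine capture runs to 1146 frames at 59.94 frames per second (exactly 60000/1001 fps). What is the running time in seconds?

19.1191 seconds

Running time = 1146 / (60000/1001) = 19.1191 s.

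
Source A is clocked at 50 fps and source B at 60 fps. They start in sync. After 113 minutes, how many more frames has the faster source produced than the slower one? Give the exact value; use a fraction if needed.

113 min = 6780 s.
A emits 50 × 6780 = 339000 frames; B emits 60 × 6780 = 406800.
Difference = 67800 frames; B is ahead of A.

67800 frames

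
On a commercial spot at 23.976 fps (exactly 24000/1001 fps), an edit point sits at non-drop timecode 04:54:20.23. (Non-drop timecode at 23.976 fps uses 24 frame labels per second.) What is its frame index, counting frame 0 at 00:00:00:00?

frame 423863

Total seconds to the label: (4 × 3600 + 54 × 60 + 20) = 17660.
Frame index = 17660 × 24 + 23 = 423863.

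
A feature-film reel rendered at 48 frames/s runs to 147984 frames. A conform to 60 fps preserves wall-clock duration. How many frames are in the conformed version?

184980 frames

Frames at target rate = 147984 × (60) / (48) = 184980.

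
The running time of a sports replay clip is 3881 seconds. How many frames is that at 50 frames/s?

Frames = 3881 × 50 = 194050.

194050 frames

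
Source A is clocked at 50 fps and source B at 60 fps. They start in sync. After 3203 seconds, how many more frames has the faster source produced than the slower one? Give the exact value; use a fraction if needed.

A emits 50 × 3203 = 160150 frames; B emits 60 × 3203 = 192180.
Difference = 32030 frames; B is ahead of A.

32030 frames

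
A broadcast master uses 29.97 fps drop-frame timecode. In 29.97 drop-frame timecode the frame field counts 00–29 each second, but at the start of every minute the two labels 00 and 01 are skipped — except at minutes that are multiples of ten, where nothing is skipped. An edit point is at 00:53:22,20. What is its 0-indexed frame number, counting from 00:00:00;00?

95984

Complete 10-minute blocks: 5, each 17982 frames → 89910.
Remaining 3 whole minutes in the current block: 1800 + 2 × 1798 = 5396 frames.
Within the current minute: 22 × 30 + 20 − 2 = 678 (labels ;00/;01 skipped at this minute). Total = 89910 + 5396 + 678 = 95984.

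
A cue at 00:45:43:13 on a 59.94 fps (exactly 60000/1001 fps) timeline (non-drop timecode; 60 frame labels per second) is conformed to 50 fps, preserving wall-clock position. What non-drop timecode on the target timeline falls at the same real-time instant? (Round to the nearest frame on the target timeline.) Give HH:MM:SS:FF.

Source frame index: (0×3600 + 45×60 + 43) × 60 + 13 = 164593.
Real time: 164593 / (60000/1001) = 164757593/60000 s.
Target frame: (164757593/60000) × (50) = 164757593/1200 ≈ 137297.994 → 137298.
At 50 labels/s: frame 137298 → 00:45:45:48.

00:45:45:48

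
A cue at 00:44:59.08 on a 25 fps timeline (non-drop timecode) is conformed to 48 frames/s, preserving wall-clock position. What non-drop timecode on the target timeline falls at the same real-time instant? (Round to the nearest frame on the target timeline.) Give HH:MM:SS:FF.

Source frame index: (0×3600 + 44×60 + 59) × 25 + 8 = 67483.
Real time: 67483 / (25) = 67483/25 s.
Target frame: (67483/25) × (48) = 3239184/25 ≈ 129567.360 → 129567.
At 48 labels/s: frame 129567 → 00:44:59:15.

00:44:59:15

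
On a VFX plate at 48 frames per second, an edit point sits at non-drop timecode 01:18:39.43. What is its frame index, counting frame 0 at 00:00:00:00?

Total seconds to the label: (1 × 3600 + 18 × 60 + 39) = 4719.
Frame index = 4719 × 48 + 43 = 226555.

226555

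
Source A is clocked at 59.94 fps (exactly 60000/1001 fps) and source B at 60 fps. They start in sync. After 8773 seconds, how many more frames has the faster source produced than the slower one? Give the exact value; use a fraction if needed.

A emits 60000/1001 × 8773 = 526380000/1001 frames; B emits 60 × 8773 = 526380.
Difference = 526380/1001 frames (≈ 525.8541); B is ahead of A.

526380/1001 frames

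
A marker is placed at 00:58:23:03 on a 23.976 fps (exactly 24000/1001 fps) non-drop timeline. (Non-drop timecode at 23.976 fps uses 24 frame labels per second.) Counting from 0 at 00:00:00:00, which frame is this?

Total seconds to the label: (0 × 3600 + 58 × 60 + 23) = 3503.
Frame index = 3503 × 24 + 3 = 84075.

frame 84075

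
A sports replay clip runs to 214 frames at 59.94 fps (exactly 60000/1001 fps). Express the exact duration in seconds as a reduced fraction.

Running time = 214 ÷ (60000/1001) = 214 × 1001/60000 = 107107/30000 s.

107107/30000 seconds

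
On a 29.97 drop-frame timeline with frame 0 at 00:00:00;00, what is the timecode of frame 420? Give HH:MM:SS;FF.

00:00:14;00

Each 10-minute DF block holds 10 × 60 × 30 − 9 × 2 = 17982 frames. 420 ÷ 17982 → 0 full blocks, remainder 420.
Within the partial block the first minute is 1800 frames and each further minute 1798, so 0 further minute boundaries passed. Total skipped labels = 18 × 0 + 2 × 0 = 0.
Non-drop label index = 420 + 0 = 420; at 30 labels/s that is 00:00:14:00, i.e. DF 00:00:14;00.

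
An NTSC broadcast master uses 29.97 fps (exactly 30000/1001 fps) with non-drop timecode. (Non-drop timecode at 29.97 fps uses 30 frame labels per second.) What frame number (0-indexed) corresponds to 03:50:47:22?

Total seconds to the label: (3 × 3600 + 50 × 60 + 47) = 13847.
Frame index = 13847 × 30 + 22 = 415432.

415432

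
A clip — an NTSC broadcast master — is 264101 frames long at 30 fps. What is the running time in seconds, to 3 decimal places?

8803.367 seconds

Running time = 264101 × 1/30 = 264101/30 s ≈ 8803.367 s.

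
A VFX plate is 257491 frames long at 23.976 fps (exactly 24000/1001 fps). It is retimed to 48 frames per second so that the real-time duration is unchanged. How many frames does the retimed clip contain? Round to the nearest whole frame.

515497 frames

Frames at target rate = 257491 × (48) / (24000/1001) = 257748491/500 ≈ 515496.982.
Nearest whole frame: 515497.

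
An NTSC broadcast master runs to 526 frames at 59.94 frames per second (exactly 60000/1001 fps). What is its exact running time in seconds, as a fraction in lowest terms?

Running time = 526 ÷ (60000/1001) = 526 × 1001/60000 = 263263/30000 s.

263263/30000 seconds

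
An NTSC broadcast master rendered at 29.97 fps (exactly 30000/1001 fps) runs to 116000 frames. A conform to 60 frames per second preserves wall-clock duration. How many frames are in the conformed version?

232232 frames

Target frames = source frames × (target rate / source rate) = 116000 × (60)/(30000/1001) = 116000 × 1001/500 = 232232.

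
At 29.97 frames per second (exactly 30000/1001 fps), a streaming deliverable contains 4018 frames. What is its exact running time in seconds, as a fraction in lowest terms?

Running time = 4018 ÷ (30000/1001) = 4018 × 1001/30000 = 2011009/15000 s.

2011009/15000 seconds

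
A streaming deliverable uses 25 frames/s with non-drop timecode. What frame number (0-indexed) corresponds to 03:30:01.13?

315038

Total seconds to the label: (3 × 3600 + 30 × 60 + 1) = 12601.
Frame index = 12601 × 25 + 13 = 315038.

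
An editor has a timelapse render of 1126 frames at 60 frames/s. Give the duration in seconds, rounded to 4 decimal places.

Running time = 1126 × 1/60 = 563/30 s ≈ 18.7667 s.

18.7667 seconds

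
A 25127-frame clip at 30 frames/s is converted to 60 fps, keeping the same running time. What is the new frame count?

Target frames = source frames × (target rate / source rate) = 25127 × (60)/(30) = 25127 × 2 = 50254.

50254 frames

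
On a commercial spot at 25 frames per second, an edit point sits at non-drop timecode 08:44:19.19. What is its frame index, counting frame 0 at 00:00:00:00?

Total seconds to the label: (8 × 3600 + 44 × 60 + 19) = 31459.
Frame index = 31459 × 25 + 19 = 786494.

786494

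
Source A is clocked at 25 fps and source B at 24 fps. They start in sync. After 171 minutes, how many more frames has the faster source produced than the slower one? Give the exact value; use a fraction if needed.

10260 frames

171 min = 10260 s.
A emits 25 × 10260 = 256500 frames; B emits 24 × 10260 = 246240.
Difference = 10260 frames; B is behind A.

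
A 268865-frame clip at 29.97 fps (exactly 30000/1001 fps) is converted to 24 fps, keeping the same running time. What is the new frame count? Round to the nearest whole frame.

Frames at target rate = 268865 × (24) / (30000/1001) = 53826773/250 ≈ 215307.092.
Nearest whole frame: 215307.

215307 frames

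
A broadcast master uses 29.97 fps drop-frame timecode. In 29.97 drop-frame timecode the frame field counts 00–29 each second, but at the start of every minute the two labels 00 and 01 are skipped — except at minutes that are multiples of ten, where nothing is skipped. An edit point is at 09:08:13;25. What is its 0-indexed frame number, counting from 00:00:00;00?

Complete 10-minute blocks: 54, each 17982 frames → 971028.
Remaining 8 whole minutes in the current block: 1800 + 7 × 1798 = 14386 frames.
Within the current minute: 13 × 30 + 25 − 2 = 413 (labels ;00/;01 skipped at this minute). Total = 971028 + 14386 + 413 = 985827.

985827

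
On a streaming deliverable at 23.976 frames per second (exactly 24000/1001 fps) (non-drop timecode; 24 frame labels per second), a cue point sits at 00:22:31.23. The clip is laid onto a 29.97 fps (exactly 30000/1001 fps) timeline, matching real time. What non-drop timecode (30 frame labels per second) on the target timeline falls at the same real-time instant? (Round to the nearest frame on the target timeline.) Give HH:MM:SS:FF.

Source frame index: (0×3600 + 22×60 + 31) × 24 + 23 = 32447.
Real time: 32447 / (24000/1001) = 32479447/24000 s.
Target frame: (32479447/24000) × (30000/1001) = 162235/4 ≈ 40558.750 → 40559.
At 30 labels/s: frame 40559 → 00:22:31:29.

00:22:31:29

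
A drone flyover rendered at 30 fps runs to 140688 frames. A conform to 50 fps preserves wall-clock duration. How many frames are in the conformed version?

234480 frames

Target frames = source frames × (target rate / source rate) = 140688 × (50)/(30) = 140688 × 5/3 = 234480.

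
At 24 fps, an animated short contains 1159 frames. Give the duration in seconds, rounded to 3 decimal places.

48.292 seconds

Running time = 1159 × 1/24 = 1159/24 s ≈ 48.292 s.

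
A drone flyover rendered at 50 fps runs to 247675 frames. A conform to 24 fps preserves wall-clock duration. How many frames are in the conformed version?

118884 frames

Target frames = source frames × (target rate / source rate) = 247675 × (24)/(50) = 247675 × 12/25 = 118884.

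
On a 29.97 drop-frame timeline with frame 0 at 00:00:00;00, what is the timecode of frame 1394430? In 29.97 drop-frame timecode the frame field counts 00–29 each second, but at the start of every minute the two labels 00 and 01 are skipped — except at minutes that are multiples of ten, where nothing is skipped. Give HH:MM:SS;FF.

12:55:27;16

Each 10-minute DF block holds 10 × 60 × 30 − 9 × 2 = 17982 frames. 1394430 ÷ 17982 → 77 full blocks, remainder 9816.
Within the partial block the first minute is 1800 frames and each further minute 1798, so 5 further minute boundaries passed. Total skipped labels = 18 × 77 + 2 × 5 = 1396.
Non-drop label index = 1394430 + 1396 = 1395826; at 30 labels/s that is 12:55:27:16, i.e. DF 12:55:27;16.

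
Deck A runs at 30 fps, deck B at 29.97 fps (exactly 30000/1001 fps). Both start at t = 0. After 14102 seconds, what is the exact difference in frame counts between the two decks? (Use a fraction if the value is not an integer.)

38460/91 frames

A emits 30 × 14102 = 423060 frames; B emits 30000/1001 × 14102 = 38460000/91.
Difference = 38460/91 frames (≈ 422.6374); B is behind A.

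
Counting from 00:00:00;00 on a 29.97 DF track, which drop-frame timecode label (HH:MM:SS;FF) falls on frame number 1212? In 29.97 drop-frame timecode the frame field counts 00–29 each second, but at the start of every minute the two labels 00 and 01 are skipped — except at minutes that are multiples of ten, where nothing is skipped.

00:00:40;12

Each 10-minute DF block holds 10 × 60 × 30 − 9 × 2 = 17982 frames. 1212 ÷ 17982 → 0 full blocks, remainder 1212.
Within the partial block the first minute is 1800 frames and each further minute 1798, so 0 further minute boundaries passed. Total skipped labels = 18 × 0 + 2 × 0 = 0.
Non-drop label index = 1212 + 0 = 1212; at 30 labels/s that is 00:00:40:12, i.e. DF 00:00:40;12.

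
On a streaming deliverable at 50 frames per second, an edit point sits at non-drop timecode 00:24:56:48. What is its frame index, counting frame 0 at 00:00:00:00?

74848

Total seconds to the label: (0 × 3600 + 24 × 60 + 56) = 1496.
Frame index = 1496 × 50 + 48 = 74848.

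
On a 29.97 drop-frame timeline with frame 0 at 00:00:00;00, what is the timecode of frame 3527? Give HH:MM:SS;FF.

00:01:57;19

Each 10-minute DF block holds 10 × 60 × 30 − 9 × 2 = 17982 frames. 3527 ÷ 17982 → 0 full blocks, remainder 3527.
Within the partial block the first minute is 1800 frames and each further minute 1798, so 1 further minute boundary passed. Total skipped labels = 18 × 0 + 2 × 1 = 2.
Non-drop label index = 3527 + 2 = 3529; at 30 labels/s that is 00:01:57:19, i.e. DF 00:01:57;19.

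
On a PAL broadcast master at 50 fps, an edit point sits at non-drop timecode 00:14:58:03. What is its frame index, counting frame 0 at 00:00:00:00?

frame 44903

Total seconds to the label: (0 × 3600 + 14 × 60 + 58) = 898.
Frame index = 898 × 50 + 3 = 44903.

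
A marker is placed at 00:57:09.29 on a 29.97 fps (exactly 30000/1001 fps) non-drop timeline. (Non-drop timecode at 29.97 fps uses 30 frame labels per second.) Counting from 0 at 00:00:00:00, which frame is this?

frame 102899

Total seconds to the label: (0 × 3600 + 57 × 60 + 9) = 3429.
Frame index = 3429 × 30 + 29 = 102899.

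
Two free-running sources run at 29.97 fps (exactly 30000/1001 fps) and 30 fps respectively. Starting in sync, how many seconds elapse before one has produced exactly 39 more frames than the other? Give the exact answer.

The gap grows by |30 − 30000/1001| = 30/1001 frames per second.
Time for a 39-frame gap: 39 ÷ (30/1001) = 1301.3 s.

1301.3 seconds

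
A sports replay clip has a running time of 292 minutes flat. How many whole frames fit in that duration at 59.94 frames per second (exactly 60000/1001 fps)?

1050149 frames

292 min = 17520 s.
Frames = 17520 × 60000/1001 = 1051200000/1001 ≈ 1050149.8501.
Complete frames: 1050149.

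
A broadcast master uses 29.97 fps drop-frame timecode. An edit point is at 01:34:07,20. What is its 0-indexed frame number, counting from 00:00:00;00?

As if non-drop at 30 labels/s: (1 × 3600 + 34 × 60 + 7) × 30 + 20 = 169430.
Minute boundaries passed: 94; those not divisible by 10: 94 − 9 = 85; dropped labels = 2 × 85 = 170.
Actual frame index = 169430 − 170 = 169260.

169260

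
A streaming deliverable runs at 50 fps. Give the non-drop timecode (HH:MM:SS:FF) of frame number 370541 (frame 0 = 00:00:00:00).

370541 ÷ 50 = 7410 full seconds, remainder 41 frames.
7410 s = 2 h 3 min 30 s.
Timecode: 02:03:30:41.

02:03:30:41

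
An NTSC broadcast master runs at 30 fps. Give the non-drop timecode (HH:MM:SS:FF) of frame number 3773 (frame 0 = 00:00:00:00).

00:02:05:23

3773 ÷ 30 = 125 full seconds, remainder 23 frames.
125 s = 0 h 2 min 5 s.
Timecode: 00:02:05:23.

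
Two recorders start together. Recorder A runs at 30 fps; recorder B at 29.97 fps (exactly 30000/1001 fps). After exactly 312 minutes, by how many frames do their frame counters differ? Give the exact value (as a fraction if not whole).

312 min = 18720 s.
A emits 30 × 18720 = 561600 frames; B emits 30000/1001 × 18720 = 43200000/77.
Difference = 43200/77 frames (≈ 561.0390); B is behind A.

43200/77 frames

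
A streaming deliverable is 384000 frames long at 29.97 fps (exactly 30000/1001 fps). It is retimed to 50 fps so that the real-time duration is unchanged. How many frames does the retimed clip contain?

640640 frames

Target frames = source frames × (target rate / source rate) = 384000 × (50)/(30000/1001) = 384000 × 1001/600 = 640640.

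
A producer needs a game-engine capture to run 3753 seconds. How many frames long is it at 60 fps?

225180 frames

Frames = 3753 × 60 = 225180.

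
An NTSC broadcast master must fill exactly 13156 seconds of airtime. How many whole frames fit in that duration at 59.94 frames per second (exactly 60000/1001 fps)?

Frames = 13156 × 60000/1001 = 5520000/7 ≈ 788571.4286.
Complete frames: 788571.

788571 frames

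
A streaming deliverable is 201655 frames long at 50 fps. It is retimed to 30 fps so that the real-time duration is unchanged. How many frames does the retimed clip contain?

Target frames = source frames × (target rate / source rate) = 201655 × (30)/(50) = 201655 × 3/5 = 120993.

120993 frames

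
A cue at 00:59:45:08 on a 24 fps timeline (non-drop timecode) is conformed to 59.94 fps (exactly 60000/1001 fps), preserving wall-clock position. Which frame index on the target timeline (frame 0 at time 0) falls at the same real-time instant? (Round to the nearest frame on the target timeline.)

frame 214905

Source frame index: (0×3600 + 59×60 + 45) × 24 + 8 = 86048.
Real time: 86048 / (24) = 10756/3 s.
Target frame: (10756/3) × (60000/1001) = 215120000/1001 ≈ 214905.095 → 214905.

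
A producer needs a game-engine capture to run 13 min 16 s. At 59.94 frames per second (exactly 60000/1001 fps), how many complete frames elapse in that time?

47712 frames

13 min 16 s = 796 s.
Frames = 796 × 60000/1001 = 47760000/1001 ≈ 47712.2877.
Complete frames: 47712.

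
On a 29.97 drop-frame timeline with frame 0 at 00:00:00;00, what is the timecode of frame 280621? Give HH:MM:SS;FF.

Ten DF minutes hold 17982 frames, so frame 280621 lies in block 15 (frames 269730–287711) with 10891 frames into that block.
The block's first minute is 1800 frames and the rest 1798 each; 10891 frames reaches minute 6, so 15 × 18 + 6 × 2 = 282 labels have been skipped so far.
Adding those back, label number 280621 + 282 = 280903 at 30 labels/s is 9363 s + 13 f = 2 h 36 min 3 s frame 13, i.e. 02:36:03;13.

02:36:03;13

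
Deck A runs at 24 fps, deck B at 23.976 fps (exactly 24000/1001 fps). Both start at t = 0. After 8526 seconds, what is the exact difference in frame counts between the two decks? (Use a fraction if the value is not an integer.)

29232/143 frames

A emits 24 × 8526 = 204624 frames; B emits 24000/1001 × 8526 = 29232000/143.
Difference = 29232/143 frames (≈ 204.4196); B is behind A.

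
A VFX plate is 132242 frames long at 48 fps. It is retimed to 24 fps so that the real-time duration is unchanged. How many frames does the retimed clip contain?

Frames at target rate = 132242 × (24) / (48) = 66121.

66121 frames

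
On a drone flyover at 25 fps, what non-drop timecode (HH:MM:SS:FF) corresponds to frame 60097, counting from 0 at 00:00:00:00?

00:40:03:22

60097 ÷ 25 = 2403 full seconds, remainder 22 frames.
2403 s = 0 h 40 min 3 s.
Timecode: 00:40:03:22.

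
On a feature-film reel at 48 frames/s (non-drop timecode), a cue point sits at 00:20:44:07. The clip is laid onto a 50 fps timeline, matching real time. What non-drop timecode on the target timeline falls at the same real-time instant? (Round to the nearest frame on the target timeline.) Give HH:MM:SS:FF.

00:20:44:07

Source frame index: (0×3600 + 20×60 + 44) × 48 + 7 = 59719.
Real time: 59719 / (48) = 59719/48 s.
Target frame: (59719/48) × (50) = 1492975/24 ≈ 62207.292 → 62207.
At 50 labels/s: frame 62207 → 00:20:44:07.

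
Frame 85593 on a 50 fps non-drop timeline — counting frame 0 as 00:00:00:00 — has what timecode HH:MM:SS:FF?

00:28:31:43

85593 ÷ 50 = 1711 full seconds, remainder 43 frames.
1711 s = 0 h 28 min 31 s.
Timecode: 00:28:31:43.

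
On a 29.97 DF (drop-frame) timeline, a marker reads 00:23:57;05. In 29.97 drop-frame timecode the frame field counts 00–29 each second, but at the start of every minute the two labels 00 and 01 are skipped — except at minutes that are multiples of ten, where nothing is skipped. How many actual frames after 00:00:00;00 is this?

Complete 10-minute blocks: 2, each 17982 frames → 35964.
Remaining 3 whole minutes in the current block: 1800 + 2 × 1798 = 5396 frames.
Within the current minute: 57 × 30 + 5 − 2 = 1713 (labels ;00/;01 skipped at this minute). Total = 35964 + 5396 + 1713 = 43073.

43073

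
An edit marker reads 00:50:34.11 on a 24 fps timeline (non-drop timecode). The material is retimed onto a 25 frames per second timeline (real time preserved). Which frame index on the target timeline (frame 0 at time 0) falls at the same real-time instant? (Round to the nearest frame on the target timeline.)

frame 75861

Source frame index: (0×3600 + 50×60 + 34) × 24 + 11 = 72827.
Real time: 72827 / (24) = 72827/24 s.
Target frame: (72827/24) × (25) = 1820675/24 ≈ 75861.458 → 75861.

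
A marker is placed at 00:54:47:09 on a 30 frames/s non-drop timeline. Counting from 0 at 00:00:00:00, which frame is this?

Total seconds to the label: (0 × 3600 + 54 × 60 + 47) = 3287.
Frame index = 3287 × 30 + 9 = 98619.

frame 98619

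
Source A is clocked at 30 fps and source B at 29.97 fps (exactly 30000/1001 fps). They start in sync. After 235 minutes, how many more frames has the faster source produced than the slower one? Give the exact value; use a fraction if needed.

423000/1001 frames

235 min = 14100 s.
A emits 30 × 14100 = 423000 frames; B emits 30000/1001 × 14100 = 423000000/1001.
Difference = 423000/1001 frames (≈ 422.5774); B is behind A.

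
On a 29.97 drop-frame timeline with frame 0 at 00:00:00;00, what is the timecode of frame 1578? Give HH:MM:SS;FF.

00:00:52;18

Ten DF minutes hold 17982 frames, so frame 1578 lies in block 0 (frames 0–17981) with 1578 frames into that block.
The block's first minute is 1800 frames and the rest 1798 each; 1578 frames reaches minute 0, so 0 × 18 + 0 × 2 = 0 labels have been skipped so far.
Adding those back, label number 1578 + 0 = 1578 at 30 labels/s is 52 s + 18 f = 0 h 0 min 52 s frame 18, i.e. 00:00:52;18.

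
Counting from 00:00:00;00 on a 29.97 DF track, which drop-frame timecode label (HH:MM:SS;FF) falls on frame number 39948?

Ten DF minutes hold 17982 frames, so frame 39948 lies in block 2 (frames 35964–53945) with 3984 frames into that block.
The block's first minute is 1800 frames and the rest 1798 each; 3984 frames reaches minute 2, so 2 × 18 + 2 × 2 = 40 labels have been skipped so far.
Adding those back, label number 39948 + 40 = 39988 at 30 labels/s is 1332 s + 28 f = 0 h 22 min 12 s frame 28, i.e. 00:22:12;28.

00:22:12;28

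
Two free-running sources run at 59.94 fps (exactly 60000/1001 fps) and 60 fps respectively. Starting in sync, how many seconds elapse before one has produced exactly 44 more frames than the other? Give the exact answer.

11011/15 seconds

The gap grows by |60 − 60000/1001| = 60/1001 frames per second.
Time for a 44-frame gap: 44 ÷ (60/1001) = 11011/15 s.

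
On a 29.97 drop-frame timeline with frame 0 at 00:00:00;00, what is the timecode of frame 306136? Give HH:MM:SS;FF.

02:50:14;22

Each 10-minute DF block holds 10 × 60 × 30 − 9 × 2 = 17982 frames. 306136 ÷ 17982 → 17 full blocks, remainder 442.
Within the partial block the first minute is 1800 frames and each further minute 1798, so 0 further minute boundaries passed. Total skipped labels = 18 × 17 + 2 × 0 = 306.
Non-drop label index = 306136 + 306 = 306442; at 30 labels/s that is 02:50:14:22, i.e. DF 02:50:14;22.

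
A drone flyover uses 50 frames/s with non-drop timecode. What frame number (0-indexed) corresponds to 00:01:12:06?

Total seconds to the label: (0 × 3600 + 1 × 60 + 12) = 72.
Frame index = 72 × 50 + 6 = 3606.

3606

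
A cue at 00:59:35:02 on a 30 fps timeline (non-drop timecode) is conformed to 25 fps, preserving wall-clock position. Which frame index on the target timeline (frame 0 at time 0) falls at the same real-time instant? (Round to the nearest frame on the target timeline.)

frame 89377

Source frame index: (0×3600 + 59×60 + 35) × 30 + 2 = 107252.
Real time: 107252 / (30) = 53626/15 s.
Target frame: (53626/15) × (25) = 268130/3 ≈ 89376.667 → 89377.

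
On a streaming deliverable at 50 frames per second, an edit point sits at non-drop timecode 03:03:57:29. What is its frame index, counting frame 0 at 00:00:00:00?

frame 551879

Total seconds to the label: (3 × 3600 + 3 × 60 + 57) = 11037.
Frame index = 11037 × 50 + 29 = 551879.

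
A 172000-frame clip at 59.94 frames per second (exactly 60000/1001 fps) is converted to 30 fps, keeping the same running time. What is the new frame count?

Target frames = source frames × (target rate / source rate) = 172000 × (30)/(60000/1001) = 172000 × 1001/2000 = 86086.

86086 frames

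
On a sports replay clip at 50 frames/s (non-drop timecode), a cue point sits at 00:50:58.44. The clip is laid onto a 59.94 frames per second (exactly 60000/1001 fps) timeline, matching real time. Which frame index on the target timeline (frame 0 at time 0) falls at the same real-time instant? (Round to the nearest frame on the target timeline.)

Source frame index: (0×3600 + 50×60 + 58) × 50 + 44 = 152944.
Real time: 152944 / (50) = 76472/25 s.
Target frame: (76472/25) × (60000/1001) = 16684800/91 ≈ 183349.451 → 183349.

frame 183349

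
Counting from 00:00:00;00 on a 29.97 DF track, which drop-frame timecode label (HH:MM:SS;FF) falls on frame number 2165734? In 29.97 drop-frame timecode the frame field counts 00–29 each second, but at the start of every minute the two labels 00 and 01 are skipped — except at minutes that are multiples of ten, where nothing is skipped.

Ten DF minutes hold 17982 frames, so frame 2165734 lies in block 120 (frames 2157840–2175821) with 7894 frames into that block.
The block's first minute is 1800 frames and the rest 1798 each; 7894 frames reaches minute 4, so 120 × 18 + 4 × 2 = 2168 labels have been skipped so far.
Adding those back, label number 2165734 + 2168 = 2167902 at 30 labels/s is 72263 s + 12 f = 20 h 4 min 23 s frame 12, i.e. 20:04:23;12.

20:04:23;12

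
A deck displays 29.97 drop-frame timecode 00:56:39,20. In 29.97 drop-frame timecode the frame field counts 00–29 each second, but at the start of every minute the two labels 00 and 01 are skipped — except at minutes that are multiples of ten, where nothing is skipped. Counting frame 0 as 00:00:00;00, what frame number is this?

As if non-drop at 30 labels/s: (0 × 3600 + 56 × 60 + 39) × 30 + 20 = 101990.
Minute boundaries passed: 56; those not divisible by 10: 56 − 5 = 51; dropped labels = 2 × 51 = 102.
Actual frame index = 101990 − 102 = 101888.

101888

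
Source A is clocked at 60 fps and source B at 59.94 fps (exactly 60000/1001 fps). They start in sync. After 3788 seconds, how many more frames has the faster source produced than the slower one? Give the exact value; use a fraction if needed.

227280/1001 frames

A emits 60 × 3788 = 227280 frames; B emits 60000/1001 × 3788 = 227280000/1001.
Difference = 227280/1001 frames (≈ 227.0529); B is behind A.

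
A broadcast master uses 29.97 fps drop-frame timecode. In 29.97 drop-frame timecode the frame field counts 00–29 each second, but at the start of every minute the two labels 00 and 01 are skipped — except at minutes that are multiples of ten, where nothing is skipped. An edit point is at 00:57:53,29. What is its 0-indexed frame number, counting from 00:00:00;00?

As if non-drop at 30 labels/s: (0 × 3600 + 57 × 60 + 53) × 30 + 29 = 104219.
Minute boundaries passed: 57; those not divisible by 10: 57 − 5 = 52; dropped labels = 2 × 52 = 104.
Actual frame index = 104219 − 104 = 104115.

104115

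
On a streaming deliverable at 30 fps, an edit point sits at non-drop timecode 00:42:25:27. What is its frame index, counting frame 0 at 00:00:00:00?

frame 76377

Total seconds to the label: (0 × 3600 + 42 × 60 + 25) = 2545.
Frame index = 2545 × 30 + 27 = 76377.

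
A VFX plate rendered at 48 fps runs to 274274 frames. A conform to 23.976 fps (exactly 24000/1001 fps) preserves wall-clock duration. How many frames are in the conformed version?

Target frames = source frames × (target rate / source rate) = 274274 × (24000/1001)/(48) = 274274 × 500/1001 = 137000.

137000 frames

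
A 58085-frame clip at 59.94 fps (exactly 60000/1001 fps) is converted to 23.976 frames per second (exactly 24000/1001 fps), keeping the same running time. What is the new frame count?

Target frames = source frames × (target rate / source rate) = 58085 × (24000/1001)/(60000/1001) = 58085 × 2/5 = 23234.

23234 frames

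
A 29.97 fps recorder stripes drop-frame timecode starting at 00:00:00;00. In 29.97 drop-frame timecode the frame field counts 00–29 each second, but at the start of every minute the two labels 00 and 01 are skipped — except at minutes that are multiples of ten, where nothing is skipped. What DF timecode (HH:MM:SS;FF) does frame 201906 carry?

Ten DF minutes hold 17982 frames, so frame 201906 lies in block 11 (frames 197802–215783) with 4104 frames into that block.
The block's first minute is 1800 frames and the rest 1798 each; 4104 frames reaches minute 2, so 11 × 18 + 2 × 2 = 202 labels have been skipped so far.
Adding those back, label number 201906 + 202 = 202108 at 30 labels/s is 6736 s + 28 f = 1 h 52 min 16 s frame 28, i.e. 01:52:16;28.

01:52:16;28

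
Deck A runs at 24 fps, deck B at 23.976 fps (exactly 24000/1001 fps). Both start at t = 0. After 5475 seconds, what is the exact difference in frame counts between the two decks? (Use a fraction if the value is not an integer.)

A emits 24 × 5475 = 131400 frames; B emits 24000/1001 × 5475 = 131400000/1001.
Difference = 131400/1001 frames (≈ 131.2687); B is behind A.

131400/1001 frames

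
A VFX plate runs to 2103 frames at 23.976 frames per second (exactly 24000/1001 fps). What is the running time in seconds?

Running time = 2103 / (24000/1001) = 87.712625 s.

87.712625 seconds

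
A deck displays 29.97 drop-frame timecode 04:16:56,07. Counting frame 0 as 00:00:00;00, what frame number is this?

Complete 10-minute blocks: 25, each 17982 frames → 449550.
Remaining 6 whole minutes in the current block: 1800 + 5 × 1798 = 10790 frames.
Within the current minute: 56 × 30 + 7 − 2 = 1685 (labels ;00/;01 skipped at this minute). Total = 449550 + 10790 + 1685 = 462025.

462025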